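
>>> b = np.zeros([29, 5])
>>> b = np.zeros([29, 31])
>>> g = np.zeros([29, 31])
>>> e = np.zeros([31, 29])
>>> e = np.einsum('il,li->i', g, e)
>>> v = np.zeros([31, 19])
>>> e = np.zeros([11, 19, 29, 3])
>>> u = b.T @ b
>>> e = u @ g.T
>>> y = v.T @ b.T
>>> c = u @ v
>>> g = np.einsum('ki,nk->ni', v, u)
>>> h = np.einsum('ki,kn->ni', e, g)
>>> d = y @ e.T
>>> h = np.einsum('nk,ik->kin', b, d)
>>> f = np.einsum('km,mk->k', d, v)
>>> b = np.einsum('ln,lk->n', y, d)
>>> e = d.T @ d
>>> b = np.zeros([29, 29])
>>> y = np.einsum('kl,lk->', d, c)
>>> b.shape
(29, 29)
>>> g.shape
(31, 19)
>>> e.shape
(31, 31)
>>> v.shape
(31, 19)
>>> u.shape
(31, 31)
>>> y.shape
()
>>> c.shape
(31, 19)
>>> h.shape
(31, 19, 29)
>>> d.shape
(19, 31)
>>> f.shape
(19,)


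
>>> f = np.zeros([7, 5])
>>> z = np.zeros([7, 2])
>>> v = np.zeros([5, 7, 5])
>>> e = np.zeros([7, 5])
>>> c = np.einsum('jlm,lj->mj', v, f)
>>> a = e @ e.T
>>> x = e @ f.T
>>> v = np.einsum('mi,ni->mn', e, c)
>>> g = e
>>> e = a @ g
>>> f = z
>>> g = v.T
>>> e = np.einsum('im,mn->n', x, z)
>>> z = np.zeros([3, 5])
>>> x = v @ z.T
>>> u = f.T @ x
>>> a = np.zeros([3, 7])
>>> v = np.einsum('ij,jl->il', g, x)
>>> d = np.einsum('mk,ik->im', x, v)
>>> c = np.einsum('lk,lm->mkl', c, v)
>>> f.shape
(7, 2)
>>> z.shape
(3, 5)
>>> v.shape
(5, 3)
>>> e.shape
(2,)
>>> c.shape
(3, 5, 5)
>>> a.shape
(3, 7)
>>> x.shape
(7, 3)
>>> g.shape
(5, 7)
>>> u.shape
(2, 3)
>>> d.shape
(5, 7)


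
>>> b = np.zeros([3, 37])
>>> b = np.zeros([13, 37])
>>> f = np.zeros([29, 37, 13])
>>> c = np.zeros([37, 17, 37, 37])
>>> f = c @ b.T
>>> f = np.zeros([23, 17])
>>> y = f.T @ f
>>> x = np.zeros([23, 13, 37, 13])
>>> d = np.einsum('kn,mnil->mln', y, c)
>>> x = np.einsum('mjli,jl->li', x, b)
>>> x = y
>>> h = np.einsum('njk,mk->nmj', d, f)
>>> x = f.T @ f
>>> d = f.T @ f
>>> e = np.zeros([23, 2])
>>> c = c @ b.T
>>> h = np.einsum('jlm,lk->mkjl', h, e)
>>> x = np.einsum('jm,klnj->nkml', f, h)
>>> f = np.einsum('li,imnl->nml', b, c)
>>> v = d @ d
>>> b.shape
(13, 37)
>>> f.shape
(37, 17, 13)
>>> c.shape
(37, 17, 37, 13)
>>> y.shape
(17, 17)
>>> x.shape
(37, 37, 17, 2)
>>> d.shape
(17, 17)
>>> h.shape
(37, 2, 37, 23)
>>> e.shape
(23, 2)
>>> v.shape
(17, 17)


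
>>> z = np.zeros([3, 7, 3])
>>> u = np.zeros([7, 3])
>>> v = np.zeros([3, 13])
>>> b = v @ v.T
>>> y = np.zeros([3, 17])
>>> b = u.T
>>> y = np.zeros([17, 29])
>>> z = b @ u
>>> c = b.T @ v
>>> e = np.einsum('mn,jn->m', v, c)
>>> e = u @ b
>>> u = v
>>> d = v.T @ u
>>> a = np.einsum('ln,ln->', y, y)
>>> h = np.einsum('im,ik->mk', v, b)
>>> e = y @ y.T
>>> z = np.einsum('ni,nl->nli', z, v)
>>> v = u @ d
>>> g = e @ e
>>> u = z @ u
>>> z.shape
(3, 13, 3)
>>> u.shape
(3, 13, 13)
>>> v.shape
(3, 13)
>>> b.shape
(3, 7)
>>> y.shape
(17, 29)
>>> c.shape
(7, 13)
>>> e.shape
(17, 17)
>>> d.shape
(13, 13)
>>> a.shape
()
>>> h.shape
(13, 7)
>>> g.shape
(17, 17)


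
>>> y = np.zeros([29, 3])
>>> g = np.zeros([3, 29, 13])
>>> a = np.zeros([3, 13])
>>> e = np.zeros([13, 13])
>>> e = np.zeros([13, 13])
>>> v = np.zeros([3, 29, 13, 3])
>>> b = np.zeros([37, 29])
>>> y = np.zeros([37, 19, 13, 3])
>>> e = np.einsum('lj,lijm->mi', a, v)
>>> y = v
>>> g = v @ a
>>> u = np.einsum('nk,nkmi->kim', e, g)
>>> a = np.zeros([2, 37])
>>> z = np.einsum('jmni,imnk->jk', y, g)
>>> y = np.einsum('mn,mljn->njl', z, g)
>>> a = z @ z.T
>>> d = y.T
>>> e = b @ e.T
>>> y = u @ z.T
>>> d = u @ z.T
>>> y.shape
(29, 13, 3)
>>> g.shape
(3, 29, 13, 13)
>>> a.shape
(3, 3)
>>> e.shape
(37, 3)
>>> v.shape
(3, 29, 13, 3)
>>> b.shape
(37, 29)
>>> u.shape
(29, 13, 13)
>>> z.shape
(3, 13)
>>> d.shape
(29, 13, 3)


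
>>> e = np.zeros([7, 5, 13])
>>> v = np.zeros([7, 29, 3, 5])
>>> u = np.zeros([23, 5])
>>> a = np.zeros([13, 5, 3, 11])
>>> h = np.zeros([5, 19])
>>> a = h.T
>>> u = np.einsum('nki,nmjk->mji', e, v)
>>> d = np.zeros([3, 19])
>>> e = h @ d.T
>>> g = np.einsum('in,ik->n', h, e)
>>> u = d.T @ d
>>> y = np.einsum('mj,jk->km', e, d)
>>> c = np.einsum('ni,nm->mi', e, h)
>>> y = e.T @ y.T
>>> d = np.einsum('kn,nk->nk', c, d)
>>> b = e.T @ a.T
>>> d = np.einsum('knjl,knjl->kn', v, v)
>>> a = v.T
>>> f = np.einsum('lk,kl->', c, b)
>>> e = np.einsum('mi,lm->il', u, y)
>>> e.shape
(19, 3)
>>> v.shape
(7, 29, 3, 5)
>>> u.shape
(19, 19)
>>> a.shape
(5, 3, 29, 7)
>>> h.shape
(5, 19)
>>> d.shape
(7, 29)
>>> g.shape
(19,)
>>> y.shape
(3, 19)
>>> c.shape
(19, 3)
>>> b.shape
(3, 19)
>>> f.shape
()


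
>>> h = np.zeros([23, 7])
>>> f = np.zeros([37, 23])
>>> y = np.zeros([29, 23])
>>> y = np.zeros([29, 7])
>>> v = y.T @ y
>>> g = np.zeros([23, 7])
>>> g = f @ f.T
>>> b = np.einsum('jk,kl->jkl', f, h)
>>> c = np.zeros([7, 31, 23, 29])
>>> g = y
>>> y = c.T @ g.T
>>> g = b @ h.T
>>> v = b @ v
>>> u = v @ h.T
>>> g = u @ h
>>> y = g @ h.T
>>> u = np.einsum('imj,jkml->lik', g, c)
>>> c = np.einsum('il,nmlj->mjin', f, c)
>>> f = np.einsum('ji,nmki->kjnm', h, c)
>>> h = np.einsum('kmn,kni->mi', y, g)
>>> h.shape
(23, 7)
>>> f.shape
(37, 23, 31, 29)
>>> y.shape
(37, 23, 23)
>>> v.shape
(37, 23, 7)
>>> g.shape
(37, 23, 7)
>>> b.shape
(37, 23, 7)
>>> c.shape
(31, 29, 37, 7)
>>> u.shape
(29, 37, 31)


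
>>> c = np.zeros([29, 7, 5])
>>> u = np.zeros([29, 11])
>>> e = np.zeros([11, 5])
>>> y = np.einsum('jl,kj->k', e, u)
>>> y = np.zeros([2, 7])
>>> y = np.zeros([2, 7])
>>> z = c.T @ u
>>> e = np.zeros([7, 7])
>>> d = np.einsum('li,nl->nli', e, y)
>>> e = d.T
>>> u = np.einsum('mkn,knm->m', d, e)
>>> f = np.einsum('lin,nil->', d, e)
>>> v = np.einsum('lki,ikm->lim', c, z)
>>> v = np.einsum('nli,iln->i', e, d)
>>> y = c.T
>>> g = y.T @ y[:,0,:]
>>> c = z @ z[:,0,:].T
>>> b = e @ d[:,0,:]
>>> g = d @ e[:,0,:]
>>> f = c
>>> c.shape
(5, 7, 5)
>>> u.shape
(2,)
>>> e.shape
(7, 7, 2)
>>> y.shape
(5, 7, 29)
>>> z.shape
(5, 7, 11)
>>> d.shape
(2, 7, 7)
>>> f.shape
(5, 7, 5)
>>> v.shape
(2,)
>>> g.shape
(2, 7, 2)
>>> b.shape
(7, 7, 7)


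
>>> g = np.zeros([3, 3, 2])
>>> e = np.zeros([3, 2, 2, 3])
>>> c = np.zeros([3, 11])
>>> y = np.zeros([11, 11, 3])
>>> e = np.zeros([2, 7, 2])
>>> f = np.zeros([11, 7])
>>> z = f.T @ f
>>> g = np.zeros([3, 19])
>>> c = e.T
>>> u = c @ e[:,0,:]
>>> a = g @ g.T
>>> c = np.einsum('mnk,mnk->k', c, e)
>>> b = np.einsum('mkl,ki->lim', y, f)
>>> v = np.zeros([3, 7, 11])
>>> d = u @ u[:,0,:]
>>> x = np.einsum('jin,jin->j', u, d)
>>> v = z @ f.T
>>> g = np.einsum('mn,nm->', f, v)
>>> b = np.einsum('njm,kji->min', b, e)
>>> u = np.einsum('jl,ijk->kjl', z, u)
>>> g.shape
()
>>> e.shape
(2, 7, 2)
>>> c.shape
(2,)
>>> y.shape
(11, 11, 3)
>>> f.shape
(11, 7)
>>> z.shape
(7, 7)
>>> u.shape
(2, 7, 7)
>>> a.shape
(3, 3)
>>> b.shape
(11, 2, 3)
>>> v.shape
(7, 11)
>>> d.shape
(2, 7, 2)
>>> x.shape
(2,)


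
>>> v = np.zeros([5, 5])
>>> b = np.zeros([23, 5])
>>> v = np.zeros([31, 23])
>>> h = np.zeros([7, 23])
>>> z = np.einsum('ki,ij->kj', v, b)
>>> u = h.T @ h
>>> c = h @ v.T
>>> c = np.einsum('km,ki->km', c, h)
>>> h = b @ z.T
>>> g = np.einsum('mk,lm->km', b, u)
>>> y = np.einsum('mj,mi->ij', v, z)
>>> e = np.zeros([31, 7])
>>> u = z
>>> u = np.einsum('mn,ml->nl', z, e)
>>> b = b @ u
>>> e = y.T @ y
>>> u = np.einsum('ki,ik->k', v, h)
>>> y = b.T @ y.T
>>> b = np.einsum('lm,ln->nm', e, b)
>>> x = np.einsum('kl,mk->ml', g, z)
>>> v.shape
(31, 23)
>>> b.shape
(7, 23)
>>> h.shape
(23, 31)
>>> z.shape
(31, 5)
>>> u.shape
(31,)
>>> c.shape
(7, 31)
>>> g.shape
(5, 23)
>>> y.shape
(7, 5)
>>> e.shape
(23, 23)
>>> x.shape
(31, 23)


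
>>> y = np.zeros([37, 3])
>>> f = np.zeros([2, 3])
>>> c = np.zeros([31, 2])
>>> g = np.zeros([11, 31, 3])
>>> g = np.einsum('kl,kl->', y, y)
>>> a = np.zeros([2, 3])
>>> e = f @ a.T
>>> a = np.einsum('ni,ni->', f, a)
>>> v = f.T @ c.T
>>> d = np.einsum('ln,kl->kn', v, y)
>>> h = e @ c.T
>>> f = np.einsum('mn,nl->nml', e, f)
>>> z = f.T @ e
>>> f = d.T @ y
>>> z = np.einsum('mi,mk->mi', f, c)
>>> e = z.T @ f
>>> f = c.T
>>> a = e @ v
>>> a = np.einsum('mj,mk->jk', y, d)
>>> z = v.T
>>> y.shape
(37, 3)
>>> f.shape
(2, 31)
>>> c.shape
(31, 2)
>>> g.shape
()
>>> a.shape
(3, 31)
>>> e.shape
(3, 3)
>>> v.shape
(3, 31)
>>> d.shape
(37, 31)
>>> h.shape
(2, 31)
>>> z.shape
(31, 3)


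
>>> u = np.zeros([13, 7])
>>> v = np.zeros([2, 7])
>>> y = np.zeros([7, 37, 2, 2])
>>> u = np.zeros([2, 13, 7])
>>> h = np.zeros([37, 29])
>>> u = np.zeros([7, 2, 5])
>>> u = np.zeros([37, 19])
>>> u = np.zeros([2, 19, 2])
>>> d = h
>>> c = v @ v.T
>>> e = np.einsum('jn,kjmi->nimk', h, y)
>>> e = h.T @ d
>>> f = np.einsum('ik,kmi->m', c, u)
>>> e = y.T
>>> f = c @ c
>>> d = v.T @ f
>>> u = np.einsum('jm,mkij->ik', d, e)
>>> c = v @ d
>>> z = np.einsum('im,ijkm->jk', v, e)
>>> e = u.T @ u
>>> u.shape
(37, 2)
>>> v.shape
(2, 7)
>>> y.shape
(7, 37, 2, 2)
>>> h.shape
(37, 29)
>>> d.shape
(7, 2)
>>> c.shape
(2, 2)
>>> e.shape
(2, 2)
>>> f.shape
(2, 2)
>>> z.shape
(2, 37)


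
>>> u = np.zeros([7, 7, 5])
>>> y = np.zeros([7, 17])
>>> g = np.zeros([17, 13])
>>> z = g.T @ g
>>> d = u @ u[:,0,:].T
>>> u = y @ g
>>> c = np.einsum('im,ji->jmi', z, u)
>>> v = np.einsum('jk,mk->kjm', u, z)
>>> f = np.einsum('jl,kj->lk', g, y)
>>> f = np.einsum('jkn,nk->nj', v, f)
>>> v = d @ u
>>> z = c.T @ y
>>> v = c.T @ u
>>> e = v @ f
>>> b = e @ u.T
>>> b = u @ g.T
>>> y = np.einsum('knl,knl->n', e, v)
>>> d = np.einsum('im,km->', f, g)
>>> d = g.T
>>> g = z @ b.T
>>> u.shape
(7, 13)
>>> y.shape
(13,)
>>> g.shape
(13, 13, 7)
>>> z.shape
(13, 13, 17)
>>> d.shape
(13, 17)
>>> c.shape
(7, 13, 13)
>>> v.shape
(13, 13, 13)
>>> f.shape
(13, 13)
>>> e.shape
(13, 13, 13)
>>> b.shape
(7, 17)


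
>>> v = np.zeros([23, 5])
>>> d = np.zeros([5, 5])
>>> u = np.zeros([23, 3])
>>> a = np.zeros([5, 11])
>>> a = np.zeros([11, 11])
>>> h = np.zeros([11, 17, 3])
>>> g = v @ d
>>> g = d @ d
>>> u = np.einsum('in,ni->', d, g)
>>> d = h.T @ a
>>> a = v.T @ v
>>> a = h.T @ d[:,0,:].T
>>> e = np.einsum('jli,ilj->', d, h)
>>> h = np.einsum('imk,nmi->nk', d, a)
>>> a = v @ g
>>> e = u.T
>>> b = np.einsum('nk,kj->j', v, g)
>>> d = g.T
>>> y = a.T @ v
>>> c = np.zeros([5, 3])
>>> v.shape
(23, 5)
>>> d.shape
(5, 5)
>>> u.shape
()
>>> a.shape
(23, 5)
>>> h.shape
(3, 11)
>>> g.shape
(5, 5)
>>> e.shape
()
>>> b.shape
(5,)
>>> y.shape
(5, 5)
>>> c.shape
(5, 3)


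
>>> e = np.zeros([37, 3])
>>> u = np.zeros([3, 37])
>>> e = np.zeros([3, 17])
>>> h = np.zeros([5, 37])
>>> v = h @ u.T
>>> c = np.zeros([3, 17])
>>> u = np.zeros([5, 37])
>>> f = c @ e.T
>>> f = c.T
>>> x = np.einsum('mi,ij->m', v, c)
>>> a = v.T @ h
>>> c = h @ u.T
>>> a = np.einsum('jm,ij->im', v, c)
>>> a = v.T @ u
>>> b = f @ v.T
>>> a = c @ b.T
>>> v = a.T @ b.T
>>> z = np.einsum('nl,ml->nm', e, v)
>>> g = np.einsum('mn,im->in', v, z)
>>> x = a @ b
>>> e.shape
(3, 17)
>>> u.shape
(5, 37)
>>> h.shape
(5, 37)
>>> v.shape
(17, 17)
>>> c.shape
(5, 5)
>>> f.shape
(17, 3)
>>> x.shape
(5, 5)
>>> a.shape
(5, 17)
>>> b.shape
(17, 5)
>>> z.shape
(3, 17)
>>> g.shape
(3, 17)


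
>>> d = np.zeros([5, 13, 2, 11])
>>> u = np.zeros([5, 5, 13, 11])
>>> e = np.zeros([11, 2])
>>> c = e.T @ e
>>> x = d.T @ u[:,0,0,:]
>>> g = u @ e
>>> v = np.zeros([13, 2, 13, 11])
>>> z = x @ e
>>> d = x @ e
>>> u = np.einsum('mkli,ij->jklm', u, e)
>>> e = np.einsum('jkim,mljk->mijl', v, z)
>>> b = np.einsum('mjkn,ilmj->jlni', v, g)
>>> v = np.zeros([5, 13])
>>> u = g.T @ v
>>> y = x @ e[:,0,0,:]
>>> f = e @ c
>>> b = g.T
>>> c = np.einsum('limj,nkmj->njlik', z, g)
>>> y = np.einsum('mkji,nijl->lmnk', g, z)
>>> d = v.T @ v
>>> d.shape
(13, 13)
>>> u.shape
(2, 13, 5, 13)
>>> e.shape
(11, 13, 13, 2)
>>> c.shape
(5, 2, 11, 2, 5)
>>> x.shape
(11, 2, 13, 11)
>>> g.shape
(5, 5, 13, 2)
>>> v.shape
(5, 13)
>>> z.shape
(11, 2, 13, 2)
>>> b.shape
(2, 13, 5, 5)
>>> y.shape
(2, 5, 11, 5)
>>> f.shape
(11, 13, 13, 2)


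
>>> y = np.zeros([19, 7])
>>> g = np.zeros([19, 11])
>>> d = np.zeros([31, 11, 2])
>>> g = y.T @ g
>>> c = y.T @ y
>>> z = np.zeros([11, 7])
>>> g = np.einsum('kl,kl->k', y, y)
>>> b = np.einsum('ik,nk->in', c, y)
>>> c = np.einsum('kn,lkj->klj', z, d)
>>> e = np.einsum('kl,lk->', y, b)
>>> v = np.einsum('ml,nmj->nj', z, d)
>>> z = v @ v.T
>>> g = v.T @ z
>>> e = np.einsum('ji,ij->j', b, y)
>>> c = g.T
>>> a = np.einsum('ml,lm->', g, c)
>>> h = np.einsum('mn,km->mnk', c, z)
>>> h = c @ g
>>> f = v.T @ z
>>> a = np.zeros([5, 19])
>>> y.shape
(19, 7)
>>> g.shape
(2, 31)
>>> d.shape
(31, 11, 2)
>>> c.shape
(31, 2)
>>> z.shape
(31, 31)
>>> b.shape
(7, 19)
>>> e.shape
(7,)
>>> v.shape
(31, 2)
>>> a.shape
(5, 19)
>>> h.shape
(31, 31)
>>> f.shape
(2, 31)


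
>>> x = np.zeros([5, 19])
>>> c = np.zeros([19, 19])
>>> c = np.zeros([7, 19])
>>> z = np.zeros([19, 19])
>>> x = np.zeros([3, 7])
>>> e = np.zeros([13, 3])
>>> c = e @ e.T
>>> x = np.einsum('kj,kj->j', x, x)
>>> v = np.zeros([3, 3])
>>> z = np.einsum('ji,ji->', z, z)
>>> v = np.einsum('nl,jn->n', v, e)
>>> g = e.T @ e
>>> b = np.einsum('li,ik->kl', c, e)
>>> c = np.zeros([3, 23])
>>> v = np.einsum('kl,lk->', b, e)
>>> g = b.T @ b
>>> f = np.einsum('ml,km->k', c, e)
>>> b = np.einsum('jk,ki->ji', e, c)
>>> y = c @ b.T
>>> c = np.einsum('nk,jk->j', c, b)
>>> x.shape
(7,)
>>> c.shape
(13,)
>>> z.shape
()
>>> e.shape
(13, 3)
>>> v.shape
()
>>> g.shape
(13, 13)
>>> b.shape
(13, 23)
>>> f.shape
(13,)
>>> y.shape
(3, 13)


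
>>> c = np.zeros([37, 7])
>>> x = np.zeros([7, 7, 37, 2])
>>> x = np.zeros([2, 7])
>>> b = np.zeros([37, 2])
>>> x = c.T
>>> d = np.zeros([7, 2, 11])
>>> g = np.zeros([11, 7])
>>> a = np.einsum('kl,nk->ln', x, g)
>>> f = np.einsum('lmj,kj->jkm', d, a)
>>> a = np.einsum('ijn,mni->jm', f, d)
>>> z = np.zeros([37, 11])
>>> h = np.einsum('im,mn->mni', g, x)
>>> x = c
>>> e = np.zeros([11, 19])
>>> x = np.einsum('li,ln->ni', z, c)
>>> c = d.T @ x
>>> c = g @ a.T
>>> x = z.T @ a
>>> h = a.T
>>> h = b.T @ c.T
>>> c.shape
(11, 37)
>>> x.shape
(11, 7)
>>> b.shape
(37, 2)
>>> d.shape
(7, 2, 11)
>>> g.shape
(11, 7)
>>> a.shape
(37, 7)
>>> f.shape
(11, 37, 2)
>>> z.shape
(37, 11)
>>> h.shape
(2, 11)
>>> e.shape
(11, 19)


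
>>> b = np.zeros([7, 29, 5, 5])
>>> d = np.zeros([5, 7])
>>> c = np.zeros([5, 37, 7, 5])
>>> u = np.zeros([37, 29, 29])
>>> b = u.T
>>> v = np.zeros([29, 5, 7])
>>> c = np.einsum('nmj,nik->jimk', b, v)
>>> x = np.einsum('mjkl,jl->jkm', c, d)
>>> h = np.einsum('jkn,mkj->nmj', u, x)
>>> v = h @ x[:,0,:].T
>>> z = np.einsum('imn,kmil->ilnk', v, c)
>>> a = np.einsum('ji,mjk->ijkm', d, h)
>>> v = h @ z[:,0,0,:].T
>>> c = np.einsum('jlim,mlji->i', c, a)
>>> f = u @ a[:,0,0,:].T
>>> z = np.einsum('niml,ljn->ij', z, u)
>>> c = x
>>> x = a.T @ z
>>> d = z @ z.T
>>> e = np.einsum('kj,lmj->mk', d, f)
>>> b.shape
(29, 29, 37)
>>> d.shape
(7, 7)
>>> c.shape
(5, 29, 37)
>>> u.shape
(37, 29, 29)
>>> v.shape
(29, 5, 29)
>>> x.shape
(29, 37, 5, 29)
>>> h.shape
(29, 5, 37)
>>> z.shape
(7, 29)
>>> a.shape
(7, 5, 37, 29)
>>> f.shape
(37, 29, 7)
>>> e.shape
(29, 7)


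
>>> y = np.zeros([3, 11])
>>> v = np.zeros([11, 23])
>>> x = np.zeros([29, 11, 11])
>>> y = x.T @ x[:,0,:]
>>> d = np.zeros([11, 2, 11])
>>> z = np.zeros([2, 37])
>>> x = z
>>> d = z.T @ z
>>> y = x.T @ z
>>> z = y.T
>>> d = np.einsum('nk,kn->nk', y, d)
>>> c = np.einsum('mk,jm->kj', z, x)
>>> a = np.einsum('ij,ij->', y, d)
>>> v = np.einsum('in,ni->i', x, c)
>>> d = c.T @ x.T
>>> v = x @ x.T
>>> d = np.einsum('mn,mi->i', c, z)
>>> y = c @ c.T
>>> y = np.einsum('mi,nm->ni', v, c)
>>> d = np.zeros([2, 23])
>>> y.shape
(37, 2)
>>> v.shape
(2, 2)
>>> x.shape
(2, 37)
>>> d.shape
(2, 23)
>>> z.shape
(37, 37)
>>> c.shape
(37, 2)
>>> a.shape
()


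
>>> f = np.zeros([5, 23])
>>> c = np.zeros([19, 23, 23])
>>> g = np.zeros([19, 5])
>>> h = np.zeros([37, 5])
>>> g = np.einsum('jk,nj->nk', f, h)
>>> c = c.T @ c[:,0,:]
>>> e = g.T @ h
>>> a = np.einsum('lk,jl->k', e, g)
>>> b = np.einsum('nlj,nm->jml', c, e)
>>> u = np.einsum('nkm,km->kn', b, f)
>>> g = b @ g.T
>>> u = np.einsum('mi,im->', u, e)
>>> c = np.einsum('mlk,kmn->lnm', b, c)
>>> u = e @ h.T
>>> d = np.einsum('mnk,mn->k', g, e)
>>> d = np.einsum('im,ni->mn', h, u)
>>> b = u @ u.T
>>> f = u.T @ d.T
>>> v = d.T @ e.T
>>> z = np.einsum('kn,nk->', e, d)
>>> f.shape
(37, 5)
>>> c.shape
(5, 23, 23)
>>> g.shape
(23, 5, 37)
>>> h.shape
(37, 5)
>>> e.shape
(23, 5)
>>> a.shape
(5,)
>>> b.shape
(23, 23)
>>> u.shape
(23, 37)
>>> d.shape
(5, 23)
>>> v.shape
(23, 23)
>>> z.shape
()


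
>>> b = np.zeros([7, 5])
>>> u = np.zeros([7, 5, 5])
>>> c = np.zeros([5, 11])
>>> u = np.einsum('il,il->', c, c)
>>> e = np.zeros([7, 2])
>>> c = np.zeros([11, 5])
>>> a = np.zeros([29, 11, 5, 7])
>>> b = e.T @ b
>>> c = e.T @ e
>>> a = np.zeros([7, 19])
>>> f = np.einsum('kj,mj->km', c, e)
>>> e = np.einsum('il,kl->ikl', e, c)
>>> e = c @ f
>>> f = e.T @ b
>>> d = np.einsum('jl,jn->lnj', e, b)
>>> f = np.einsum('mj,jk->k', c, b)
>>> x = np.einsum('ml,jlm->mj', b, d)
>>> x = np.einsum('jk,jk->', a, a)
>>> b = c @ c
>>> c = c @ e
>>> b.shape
(2, 2)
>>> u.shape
()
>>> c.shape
(2, 7)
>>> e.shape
(2, 7)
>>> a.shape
(7, 19)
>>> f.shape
(5,)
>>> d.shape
(7, 5, 2)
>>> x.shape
()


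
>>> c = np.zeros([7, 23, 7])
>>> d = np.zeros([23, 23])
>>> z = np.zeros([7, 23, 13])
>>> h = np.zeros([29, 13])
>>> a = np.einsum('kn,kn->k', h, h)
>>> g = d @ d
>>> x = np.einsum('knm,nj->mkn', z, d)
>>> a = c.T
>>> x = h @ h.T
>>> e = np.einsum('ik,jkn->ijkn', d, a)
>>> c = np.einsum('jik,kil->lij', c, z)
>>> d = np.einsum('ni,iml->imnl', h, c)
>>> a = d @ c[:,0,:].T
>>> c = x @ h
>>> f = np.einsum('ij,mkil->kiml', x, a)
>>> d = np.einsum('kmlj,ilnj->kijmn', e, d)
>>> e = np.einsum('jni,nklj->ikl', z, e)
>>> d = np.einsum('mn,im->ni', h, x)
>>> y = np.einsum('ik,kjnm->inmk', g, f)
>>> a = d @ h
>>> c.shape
(29, 13)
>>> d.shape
(13, 29)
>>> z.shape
(7, 23, 13)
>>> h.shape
(29, 13)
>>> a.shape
(13, 13)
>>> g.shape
(23, 23)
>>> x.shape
(29, 29)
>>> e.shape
(13, 7, 23)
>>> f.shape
(23, 29, 13, 13)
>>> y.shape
(23, 13, 13, 23)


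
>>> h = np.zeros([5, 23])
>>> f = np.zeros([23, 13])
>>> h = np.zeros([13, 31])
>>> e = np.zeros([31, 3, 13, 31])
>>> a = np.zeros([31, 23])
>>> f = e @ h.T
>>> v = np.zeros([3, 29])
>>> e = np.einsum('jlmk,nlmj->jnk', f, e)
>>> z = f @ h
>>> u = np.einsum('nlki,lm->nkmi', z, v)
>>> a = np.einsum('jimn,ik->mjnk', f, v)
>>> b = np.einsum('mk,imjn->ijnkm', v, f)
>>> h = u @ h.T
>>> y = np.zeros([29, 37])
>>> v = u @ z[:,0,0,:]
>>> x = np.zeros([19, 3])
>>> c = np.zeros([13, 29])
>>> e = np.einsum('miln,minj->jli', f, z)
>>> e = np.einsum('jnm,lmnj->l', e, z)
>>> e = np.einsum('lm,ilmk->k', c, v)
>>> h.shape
(31, 13, 29, 13)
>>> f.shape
(31, 3, 13, 13)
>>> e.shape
(31,)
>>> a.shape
(13, 31, 13, 29)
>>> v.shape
(31, 13, 29, 31)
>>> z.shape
(31, 3, 13, 31)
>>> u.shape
(31, 13, 29, 31)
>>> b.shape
(31, 13, 13, 29, 3)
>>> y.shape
(29, 37)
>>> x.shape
(19, 3)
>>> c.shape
(13, 29)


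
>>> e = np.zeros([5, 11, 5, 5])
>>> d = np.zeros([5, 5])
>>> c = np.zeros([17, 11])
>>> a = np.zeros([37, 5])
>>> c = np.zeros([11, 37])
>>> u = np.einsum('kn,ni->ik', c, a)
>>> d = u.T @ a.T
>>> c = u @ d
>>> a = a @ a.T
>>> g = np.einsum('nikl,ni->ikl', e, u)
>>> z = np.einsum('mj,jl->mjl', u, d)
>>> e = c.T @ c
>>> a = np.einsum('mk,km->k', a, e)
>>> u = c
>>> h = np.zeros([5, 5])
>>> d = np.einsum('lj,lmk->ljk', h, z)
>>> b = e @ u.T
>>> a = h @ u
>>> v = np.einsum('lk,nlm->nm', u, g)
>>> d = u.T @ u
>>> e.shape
(37, 37)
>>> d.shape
(37, 37)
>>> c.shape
(5, 37)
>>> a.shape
(5, 37)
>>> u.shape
(5, 37)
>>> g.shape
(11, 5, 5)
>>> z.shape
(5, 11, 37)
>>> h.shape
(5, 5)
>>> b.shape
(37, 5)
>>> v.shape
(11, 5)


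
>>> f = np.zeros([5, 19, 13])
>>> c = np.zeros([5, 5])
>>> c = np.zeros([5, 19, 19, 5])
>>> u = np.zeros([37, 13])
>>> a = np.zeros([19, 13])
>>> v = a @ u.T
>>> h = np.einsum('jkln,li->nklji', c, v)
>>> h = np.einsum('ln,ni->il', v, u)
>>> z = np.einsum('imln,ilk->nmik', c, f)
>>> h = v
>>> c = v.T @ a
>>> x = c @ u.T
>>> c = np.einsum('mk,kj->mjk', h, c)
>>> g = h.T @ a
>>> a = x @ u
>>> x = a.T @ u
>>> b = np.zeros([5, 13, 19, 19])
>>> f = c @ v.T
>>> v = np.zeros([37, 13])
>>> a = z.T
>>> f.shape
(19, 13, 19)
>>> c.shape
(19, 13, 37)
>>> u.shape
(37, 13)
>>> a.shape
(13, 5, 19, 5)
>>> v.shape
(37, 13)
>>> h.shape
(19, 37)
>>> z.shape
(5, 19, 5, 13)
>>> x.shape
(13, 13)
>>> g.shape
(37, 13)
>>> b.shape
(5, 13, 19, 19)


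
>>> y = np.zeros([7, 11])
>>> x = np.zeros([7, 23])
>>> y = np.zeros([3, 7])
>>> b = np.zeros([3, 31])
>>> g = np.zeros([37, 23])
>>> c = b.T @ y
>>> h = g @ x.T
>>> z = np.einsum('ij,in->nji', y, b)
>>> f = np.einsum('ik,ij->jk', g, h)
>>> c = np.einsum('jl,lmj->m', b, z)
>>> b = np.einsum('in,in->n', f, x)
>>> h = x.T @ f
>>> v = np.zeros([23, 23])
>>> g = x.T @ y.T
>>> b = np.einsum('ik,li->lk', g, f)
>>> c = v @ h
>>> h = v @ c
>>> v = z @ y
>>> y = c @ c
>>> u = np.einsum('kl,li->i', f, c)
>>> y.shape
(23, 23)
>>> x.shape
(7, 23)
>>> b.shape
(7, 3)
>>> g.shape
(23, 3)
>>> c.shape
(23, 23)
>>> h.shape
(23, 23)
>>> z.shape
(31, 7, 3)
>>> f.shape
(7, 23)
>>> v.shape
(31, 7, 7)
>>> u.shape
(23,)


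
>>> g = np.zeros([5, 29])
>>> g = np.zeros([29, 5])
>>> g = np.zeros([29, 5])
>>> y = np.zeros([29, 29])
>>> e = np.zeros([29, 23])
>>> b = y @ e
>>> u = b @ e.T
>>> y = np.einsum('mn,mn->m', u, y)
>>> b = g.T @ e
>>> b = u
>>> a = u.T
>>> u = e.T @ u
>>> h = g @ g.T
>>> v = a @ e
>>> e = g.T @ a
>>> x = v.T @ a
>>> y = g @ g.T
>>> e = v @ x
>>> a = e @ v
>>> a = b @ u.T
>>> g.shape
(29, 5)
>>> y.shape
(29, 29)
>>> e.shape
(29, 29)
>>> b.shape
(29, 29)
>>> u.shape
(23, 29)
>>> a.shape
(29, 23)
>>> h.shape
(29, 29)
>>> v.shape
(29, 23)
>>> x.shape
(23, 29)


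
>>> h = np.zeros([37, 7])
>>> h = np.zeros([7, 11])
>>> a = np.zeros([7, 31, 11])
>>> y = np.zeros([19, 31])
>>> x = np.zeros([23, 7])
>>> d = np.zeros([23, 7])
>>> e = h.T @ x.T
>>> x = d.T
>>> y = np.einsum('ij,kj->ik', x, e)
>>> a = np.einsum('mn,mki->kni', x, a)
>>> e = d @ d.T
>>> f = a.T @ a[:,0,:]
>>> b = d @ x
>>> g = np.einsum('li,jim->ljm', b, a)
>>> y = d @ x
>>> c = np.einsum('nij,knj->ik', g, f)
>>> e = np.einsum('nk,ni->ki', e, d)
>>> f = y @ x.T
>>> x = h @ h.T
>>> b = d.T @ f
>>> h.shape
(7, 11)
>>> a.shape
(31, 23, 11)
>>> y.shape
(23, 23)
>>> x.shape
(7, 7)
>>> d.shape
(23, 7)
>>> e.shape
(23, 7)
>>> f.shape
(23, 7)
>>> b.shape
(7, 7)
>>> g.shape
(23, 31, 11)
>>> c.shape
(31, 11)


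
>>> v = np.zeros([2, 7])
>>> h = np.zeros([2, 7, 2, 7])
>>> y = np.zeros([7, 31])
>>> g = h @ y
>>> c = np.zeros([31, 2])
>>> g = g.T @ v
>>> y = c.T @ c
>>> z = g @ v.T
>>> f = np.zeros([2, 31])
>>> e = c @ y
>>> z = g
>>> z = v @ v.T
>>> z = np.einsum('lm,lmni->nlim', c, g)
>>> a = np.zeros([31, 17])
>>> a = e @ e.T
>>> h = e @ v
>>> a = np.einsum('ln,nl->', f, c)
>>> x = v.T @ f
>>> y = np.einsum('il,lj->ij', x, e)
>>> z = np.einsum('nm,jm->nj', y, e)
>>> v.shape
(2, 7)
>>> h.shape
(31, 7)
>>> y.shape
(7, 2)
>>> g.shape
(31, 2, 7, 7)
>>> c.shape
(31, 2)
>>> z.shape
(7, 31)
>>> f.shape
(2, 31)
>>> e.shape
(31, 2)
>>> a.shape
()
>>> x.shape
(7, 31)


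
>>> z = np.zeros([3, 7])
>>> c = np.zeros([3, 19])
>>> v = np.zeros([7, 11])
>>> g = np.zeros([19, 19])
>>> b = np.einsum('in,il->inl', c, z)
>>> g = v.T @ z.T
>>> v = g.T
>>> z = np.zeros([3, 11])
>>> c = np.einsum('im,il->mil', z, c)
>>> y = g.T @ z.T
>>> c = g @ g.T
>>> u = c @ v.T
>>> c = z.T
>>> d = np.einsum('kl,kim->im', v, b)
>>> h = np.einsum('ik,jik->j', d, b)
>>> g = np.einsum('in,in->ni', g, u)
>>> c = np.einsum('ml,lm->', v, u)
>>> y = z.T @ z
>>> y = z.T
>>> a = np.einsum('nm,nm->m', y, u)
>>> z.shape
(3, 11)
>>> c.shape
()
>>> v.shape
(3, 11)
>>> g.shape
(3, 11)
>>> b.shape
(3, 19, 7)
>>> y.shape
(11, 3)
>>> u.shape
(11, 3)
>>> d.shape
(19, 7)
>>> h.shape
(3,)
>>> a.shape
(3,)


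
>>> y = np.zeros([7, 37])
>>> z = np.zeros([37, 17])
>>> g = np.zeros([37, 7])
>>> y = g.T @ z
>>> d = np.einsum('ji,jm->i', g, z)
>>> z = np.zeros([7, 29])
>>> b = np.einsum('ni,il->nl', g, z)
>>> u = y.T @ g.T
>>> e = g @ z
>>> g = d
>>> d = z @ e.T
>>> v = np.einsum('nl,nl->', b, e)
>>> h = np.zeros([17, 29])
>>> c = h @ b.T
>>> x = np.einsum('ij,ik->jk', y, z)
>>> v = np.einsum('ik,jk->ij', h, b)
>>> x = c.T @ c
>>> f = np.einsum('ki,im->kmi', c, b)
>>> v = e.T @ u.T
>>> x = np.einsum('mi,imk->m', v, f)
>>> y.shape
(7, 17)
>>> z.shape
(7, 29)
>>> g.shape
(7,)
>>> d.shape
(7, 37)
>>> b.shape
(37, 29)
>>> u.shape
(17, 37)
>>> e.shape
(37, 29)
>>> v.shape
(29, 17)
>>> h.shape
(17, 29)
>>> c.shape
(17, 37)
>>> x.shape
(29,)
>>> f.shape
(17, 29, 37)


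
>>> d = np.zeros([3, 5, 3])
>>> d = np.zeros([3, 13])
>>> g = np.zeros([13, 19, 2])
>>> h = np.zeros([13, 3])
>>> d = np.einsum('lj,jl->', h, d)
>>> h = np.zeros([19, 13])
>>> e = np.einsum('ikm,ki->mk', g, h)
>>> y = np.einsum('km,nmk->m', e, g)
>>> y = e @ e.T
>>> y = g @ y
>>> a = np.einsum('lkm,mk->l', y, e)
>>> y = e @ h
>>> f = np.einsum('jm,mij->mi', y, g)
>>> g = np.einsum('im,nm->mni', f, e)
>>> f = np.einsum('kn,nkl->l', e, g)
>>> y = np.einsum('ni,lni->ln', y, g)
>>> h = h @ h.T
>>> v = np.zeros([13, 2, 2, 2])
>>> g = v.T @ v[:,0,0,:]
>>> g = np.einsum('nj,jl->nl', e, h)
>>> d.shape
()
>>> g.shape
(2, 19)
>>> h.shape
(19, 19)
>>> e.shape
(2, 19)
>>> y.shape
(19, 2)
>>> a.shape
(13,)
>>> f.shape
(13,)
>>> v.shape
(13, 2, 2, 2)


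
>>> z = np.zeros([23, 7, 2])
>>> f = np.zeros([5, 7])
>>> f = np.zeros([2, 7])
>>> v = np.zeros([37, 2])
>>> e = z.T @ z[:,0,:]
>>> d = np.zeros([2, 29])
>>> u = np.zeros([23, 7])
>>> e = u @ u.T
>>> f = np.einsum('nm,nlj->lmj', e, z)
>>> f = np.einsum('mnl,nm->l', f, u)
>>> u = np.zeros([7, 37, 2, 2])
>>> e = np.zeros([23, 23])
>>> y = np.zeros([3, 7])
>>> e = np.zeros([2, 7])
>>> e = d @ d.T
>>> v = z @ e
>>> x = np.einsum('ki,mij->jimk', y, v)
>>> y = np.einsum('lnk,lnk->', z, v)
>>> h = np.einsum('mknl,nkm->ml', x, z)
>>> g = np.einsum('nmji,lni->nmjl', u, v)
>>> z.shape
(23, 7, 2)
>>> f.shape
(2,)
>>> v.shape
(23, 7, 2)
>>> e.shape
(2, 2)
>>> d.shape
(2, 29)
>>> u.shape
(7, 37, 2, 2)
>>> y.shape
()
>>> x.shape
(2, 7, 23, 3)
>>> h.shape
(2, 3)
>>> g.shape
(7, 37, 2, 23)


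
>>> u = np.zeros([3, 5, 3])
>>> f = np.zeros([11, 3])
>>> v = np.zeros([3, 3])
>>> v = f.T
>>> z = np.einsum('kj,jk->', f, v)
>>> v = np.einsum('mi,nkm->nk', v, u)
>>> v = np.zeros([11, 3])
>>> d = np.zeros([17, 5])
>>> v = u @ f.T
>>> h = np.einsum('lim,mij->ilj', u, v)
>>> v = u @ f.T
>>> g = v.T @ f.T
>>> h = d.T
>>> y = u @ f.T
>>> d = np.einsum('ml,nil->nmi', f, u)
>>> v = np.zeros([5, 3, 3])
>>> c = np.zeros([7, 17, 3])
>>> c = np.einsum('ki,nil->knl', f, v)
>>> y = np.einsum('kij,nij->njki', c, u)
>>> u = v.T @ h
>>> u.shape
(3, 3, 17)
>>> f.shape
(11, 3)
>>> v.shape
(5, 3, 3)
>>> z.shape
()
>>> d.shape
(3, 11, 5)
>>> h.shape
(5, 17)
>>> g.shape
(11, 5, 11)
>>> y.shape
(3, 3, 11, 5)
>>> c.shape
(11, 5, 3)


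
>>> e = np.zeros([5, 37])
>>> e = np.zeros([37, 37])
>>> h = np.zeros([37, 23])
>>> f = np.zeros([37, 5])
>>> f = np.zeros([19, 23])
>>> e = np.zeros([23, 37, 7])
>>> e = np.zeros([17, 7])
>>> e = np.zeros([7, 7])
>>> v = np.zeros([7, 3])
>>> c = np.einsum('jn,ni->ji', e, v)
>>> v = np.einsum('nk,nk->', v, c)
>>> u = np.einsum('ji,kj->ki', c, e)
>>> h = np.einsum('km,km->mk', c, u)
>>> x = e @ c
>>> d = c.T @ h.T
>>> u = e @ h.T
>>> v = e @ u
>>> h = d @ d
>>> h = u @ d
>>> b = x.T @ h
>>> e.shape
(7, 7)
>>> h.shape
(7, 3)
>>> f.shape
(19, 23)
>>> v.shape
(7, 3)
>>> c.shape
(7, 3)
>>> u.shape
(7, 3)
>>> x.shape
(7, 3)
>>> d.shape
(3, 3)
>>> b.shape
(3, 3)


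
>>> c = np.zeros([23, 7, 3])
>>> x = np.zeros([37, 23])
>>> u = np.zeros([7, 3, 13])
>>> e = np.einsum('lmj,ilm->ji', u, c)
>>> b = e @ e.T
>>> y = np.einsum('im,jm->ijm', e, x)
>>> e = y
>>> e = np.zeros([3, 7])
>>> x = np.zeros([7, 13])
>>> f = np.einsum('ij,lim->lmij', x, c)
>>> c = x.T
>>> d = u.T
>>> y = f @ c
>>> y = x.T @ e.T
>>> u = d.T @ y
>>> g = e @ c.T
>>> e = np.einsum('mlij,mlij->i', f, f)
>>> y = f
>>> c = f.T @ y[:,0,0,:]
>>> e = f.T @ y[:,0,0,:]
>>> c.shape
(13, 7, 3, 13)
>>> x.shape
(7, 13)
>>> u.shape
(7, 3, 3)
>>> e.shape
(13, 7, 3, 13)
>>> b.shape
(13, 13)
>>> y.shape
(23, 3, 7, 13)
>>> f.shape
(23, 3, 7, 13)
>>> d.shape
(13, 3, 7)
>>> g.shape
(3, 13)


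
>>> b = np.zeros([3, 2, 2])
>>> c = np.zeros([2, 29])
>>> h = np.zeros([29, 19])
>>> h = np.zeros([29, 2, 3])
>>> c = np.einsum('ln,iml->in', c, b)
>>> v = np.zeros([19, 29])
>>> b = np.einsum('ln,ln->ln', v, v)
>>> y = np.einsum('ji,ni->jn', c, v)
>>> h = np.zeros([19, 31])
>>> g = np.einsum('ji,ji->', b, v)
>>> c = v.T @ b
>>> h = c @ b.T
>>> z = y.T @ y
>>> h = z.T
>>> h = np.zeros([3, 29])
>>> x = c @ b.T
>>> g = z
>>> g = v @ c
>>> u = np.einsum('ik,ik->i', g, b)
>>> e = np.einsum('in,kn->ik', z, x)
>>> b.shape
(19, 29)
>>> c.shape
(29, 29)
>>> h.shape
(3, 29)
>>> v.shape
(19, 29)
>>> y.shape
(3, 19)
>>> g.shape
(19, 29)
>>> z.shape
(19, 19)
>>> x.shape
(29, 19)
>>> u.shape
(19,)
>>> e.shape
(19, 29)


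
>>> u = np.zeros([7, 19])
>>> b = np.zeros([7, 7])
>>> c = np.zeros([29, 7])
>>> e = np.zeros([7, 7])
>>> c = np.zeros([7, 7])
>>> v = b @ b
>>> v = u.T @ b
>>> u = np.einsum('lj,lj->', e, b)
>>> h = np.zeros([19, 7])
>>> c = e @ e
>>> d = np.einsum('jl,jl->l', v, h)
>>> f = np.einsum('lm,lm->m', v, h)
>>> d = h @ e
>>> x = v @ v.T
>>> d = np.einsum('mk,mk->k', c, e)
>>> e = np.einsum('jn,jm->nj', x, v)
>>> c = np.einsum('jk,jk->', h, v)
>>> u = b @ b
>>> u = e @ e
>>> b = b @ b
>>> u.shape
(19, 19)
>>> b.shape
(7, 7)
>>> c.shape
()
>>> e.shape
(19, 19)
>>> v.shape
(19, 7)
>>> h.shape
(19, 7)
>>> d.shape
(7,)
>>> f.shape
(7,)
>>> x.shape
(19, 19)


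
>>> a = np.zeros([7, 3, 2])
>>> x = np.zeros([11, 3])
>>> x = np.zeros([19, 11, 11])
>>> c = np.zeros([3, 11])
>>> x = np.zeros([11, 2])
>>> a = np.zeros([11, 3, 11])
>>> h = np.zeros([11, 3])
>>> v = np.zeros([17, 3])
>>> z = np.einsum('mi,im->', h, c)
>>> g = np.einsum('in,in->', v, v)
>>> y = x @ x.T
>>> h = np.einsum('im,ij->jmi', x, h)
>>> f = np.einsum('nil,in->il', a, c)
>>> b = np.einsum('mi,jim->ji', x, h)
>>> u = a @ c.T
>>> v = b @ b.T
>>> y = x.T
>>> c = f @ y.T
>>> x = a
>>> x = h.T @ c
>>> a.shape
(11, 3, 11)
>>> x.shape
(11, 2, 2)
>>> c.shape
(3, 2)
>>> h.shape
(3, 2, 11)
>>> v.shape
(3, 3)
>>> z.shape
()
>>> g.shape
()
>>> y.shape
(2, 11)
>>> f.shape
(3, 11)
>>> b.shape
(3, 2)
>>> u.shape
(11, 3, 3)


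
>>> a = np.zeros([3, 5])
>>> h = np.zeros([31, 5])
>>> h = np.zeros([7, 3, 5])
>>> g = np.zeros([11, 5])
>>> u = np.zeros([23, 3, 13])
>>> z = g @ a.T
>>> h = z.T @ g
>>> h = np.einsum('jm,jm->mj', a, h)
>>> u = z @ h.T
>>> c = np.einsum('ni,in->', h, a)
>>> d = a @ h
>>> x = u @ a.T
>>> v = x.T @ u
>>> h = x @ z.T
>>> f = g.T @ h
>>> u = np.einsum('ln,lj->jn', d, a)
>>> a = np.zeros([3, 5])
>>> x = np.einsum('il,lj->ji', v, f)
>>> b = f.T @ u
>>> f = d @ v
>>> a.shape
(3, 5)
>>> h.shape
(11, 11)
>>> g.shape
(11, 5)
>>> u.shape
(5, 3)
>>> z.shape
(11, 3)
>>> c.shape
()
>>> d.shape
(3, 3)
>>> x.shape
(11, 3)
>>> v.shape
(3, 5)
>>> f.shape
(3, 5)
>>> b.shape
(11, 3)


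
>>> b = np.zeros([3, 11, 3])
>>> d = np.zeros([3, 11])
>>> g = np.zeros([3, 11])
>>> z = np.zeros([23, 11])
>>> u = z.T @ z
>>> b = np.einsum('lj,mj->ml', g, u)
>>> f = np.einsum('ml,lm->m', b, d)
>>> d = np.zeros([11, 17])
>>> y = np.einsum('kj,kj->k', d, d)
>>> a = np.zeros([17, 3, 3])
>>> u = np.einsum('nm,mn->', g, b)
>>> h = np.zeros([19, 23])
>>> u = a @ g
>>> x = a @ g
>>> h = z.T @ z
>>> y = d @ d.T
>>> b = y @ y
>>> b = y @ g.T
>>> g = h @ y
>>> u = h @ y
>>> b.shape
(11, 3)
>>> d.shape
(11, 17)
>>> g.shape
(11, 11)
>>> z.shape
(23, 11)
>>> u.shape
(11, 11)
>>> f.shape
(11,)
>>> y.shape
(11, 11)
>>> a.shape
(17, 3, 3)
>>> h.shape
(11, 11)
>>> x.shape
(17, 3, 11)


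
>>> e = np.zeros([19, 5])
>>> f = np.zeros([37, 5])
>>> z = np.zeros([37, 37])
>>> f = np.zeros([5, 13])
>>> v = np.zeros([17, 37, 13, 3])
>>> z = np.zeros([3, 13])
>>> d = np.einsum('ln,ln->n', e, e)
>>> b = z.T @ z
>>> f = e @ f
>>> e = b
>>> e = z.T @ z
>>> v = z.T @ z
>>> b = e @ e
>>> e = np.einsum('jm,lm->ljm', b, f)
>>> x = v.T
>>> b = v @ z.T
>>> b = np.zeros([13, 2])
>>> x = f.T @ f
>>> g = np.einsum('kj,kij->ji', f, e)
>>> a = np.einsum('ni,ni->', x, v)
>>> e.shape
(19, 13, 13)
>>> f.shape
(19, 13)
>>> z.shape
(3, 13)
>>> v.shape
(13, 13)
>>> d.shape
(5,)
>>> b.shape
(13, 2)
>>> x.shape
(13, 13)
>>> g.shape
(13, 13)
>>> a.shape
()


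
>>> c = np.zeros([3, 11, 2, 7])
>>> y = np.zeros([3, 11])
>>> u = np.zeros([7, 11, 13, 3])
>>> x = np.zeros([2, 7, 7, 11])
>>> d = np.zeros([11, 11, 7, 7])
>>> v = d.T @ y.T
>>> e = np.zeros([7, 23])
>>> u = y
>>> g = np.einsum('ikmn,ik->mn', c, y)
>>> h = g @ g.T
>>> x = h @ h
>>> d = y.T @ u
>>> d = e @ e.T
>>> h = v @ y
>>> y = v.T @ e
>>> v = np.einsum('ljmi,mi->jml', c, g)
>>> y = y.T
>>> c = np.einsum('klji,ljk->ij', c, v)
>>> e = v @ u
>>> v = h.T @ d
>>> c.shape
(7, 2)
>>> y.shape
(23, 7, 11, 3)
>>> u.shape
(3, 11)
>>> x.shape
(2, 2)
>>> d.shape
(7, 7)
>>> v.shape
(11, 11, 7, 7)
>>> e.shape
(11, 2, 11)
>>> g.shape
(2, 7)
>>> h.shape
(7, 7, 11, 11)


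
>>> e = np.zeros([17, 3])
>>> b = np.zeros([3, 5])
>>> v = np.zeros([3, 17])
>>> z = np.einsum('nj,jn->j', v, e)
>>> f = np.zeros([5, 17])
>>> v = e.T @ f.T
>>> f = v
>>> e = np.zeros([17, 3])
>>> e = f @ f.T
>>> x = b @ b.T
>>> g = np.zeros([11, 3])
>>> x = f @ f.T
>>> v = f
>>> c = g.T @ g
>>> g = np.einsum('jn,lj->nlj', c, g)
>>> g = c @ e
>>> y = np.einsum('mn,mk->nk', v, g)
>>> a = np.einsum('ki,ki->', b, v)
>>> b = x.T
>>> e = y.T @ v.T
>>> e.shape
(3, 3)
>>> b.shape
(3, 3)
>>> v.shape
(3, 5)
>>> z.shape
(17,)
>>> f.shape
(3, 5)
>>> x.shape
(3, 3)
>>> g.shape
(3, 3)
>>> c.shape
(3, 3)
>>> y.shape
(5, 3)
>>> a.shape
()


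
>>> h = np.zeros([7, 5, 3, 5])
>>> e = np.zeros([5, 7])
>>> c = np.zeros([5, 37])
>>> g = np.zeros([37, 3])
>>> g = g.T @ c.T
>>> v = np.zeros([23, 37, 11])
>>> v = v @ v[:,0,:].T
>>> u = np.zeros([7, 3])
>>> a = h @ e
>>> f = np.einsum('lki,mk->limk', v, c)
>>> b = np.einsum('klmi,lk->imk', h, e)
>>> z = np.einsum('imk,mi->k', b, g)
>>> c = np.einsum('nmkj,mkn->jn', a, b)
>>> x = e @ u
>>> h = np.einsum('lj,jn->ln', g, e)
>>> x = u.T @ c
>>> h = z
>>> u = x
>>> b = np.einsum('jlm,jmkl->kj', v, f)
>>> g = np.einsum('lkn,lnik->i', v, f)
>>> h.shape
(7,)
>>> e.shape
(5, 7)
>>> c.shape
(7, 7)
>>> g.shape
(5,)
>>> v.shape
(23, 37, 23)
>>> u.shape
(3, 7)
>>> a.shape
(7, 5, 3, 7)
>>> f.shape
(23, 23, 5, 37)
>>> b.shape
(5, 23)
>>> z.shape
(7,)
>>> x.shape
(3, 7)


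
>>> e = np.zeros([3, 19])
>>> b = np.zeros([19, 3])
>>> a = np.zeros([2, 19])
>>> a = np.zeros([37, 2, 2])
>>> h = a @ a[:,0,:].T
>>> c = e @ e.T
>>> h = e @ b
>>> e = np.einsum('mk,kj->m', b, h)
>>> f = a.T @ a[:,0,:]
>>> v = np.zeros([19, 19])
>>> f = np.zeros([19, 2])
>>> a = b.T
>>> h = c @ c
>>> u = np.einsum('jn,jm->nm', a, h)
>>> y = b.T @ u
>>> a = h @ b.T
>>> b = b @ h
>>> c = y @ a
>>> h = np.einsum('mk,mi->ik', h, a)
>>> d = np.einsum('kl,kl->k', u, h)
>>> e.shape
(19,)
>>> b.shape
(19, 3)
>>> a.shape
(3, 19)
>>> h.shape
(19, 3)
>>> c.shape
(3, 19)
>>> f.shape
(19, 2)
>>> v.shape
(19, 19)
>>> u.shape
(19, 3)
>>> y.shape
(3, 3)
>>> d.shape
(19,)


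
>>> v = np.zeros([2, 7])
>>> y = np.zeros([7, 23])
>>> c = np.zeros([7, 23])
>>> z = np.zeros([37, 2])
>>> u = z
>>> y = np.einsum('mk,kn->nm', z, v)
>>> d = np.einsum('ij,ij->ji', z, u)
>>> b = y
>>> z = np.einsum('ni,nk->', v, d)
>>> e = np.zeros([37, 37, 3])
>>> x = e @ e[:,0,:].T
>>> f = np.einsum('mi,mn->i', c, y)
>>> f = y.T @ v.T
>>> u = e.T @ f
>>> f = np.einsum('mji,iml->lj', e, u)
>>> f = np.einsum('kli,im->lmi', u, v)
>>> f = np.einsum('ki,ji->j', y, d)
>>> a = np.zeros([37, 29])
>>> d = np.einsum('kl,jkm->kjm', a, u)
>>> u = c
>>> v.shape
(2, 7)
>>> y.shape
(7, 37)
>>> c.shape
(7, 23)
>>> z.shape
()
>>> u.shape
(7, 23)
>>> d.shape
(37, 3, 2)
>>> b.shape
(7, 37)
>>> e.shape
(37, 37, 3)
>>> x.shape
(37, 37, 37)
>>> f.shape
(2,)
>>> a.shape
(37, 29)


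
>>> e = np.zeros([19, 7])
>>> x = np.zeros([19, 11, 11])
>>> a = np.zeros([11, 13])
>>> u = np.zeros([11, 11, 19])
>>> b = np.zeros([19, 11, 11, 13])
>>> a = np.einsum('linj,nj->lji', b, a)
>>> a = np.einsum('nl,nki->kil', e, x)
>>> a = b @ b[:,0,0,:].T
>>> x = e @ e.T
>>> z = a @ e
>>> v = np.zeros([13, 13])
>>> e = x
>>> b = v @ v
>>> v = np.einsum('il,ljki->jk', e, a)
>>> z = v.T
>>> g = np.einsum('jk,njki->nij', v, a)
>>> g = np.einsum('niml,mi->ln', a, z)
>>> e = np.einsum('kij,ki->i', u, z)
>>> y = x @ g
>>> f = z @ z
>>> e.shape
(11,)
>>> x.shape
(19, 19)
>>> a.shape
(19, 11, 11, 19)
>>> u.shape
(11, 11, 19)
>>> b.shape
(13, 13)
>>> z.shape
(11, 11)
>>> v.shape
(11, 11)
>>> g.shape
(19, 19)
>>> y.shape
(19, 19)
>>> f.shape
(11, 11)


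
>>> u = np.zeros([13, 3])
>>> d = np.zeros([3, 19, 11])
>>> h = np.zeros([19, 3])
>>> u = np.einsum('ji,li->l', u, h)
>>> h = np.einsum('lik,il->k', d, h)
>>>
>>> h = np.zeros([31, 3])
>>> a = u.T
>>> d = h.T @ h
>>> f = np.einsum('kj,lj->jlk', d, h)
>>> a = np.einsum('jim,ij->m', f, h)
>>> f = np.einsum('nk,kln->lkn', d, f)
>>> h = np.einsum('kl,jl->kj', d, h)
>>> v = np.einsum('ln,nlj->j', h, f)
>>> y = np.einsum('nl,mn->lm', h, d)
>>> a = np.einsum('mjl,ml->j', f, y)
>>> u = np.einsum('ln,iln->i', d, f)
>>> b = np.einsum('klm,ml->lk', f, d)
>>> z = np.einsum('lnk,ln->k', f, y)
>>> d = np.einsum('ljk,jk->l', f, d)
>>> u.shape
(31,)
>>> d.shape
(31,)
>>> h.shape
(3, 31)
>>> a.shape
(3,)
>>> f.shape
(31, 3, 3)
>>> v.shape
(3,)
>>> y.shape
(31, 3)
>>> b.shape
(3, 31)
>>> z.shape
(3,)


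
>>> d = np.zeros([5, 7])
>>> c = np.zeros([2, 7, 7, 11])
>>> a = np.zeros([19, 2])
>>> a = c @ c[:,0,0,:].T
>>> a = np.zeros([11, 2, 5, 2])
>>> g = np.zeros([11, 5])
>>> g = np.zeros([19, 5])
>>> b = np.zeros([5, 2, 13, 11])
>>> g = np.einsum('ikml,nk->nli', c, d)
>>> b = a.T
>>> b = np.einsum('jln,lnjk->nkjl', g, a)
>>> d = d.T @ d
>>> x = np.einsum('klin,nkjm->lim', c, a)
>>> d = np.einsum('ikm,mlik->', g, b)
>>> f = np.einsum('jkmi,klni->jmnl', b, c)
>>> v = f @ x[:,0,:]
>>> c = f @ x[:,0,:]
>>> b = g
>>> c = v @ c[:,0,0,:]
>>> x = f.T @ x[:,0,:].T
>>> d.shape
()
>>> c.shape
(2, 5, 7, 2)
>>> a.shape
(11, 2, 5, 2)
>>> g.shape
(5, 11, 2)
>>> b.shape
(5, 11, 2)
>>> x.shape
(7, 7, 5, 7)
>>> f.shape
(2, 5, 7, 7)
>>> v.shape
(2, 5, 7, 2)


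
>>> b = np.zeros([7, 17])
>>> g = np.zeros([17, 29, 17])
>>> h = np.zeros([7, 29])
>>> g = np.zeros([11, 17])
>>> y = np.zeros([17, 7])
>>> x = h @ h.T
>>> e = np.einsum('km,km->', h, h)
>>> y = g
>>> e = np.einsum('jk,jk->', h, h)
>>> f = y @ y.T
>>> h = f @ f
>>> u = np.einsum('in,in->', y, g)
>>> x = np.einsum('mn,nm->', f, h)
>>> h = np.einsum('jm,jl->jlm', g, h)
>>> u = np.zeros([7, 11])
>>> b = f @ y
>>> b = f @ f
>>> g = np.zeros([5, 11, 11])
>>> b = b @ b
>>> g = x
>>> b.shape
(11, 11)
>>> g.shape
()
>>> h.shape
(11, 11, 17)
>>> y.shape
(11, 17)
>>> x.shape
()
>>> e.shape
()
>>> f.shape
(11, 11)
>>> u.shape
(7, 11)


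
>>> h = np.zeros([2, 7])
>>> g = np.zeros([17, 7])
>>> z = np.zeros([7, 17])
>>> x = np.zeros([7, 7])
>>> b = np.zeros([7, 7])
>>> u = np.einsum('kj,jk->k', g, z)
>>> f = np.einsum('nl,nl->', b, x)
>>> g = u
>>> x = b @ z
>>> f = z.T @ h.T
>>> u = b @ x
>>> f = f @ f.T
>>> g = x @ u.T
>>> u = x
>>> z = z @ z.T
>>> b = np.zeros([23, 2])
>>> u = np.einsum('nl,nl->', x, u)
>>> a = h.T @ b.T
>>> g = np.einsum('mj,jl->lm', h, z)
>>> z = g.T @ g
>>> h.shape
(2, 7)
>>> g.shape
(7, 2)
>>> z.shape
(2, 2)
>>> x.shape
(7, 17)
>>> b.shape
(23, 2)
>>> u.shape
()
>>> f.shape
(17, 17)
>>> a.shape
(7, 23)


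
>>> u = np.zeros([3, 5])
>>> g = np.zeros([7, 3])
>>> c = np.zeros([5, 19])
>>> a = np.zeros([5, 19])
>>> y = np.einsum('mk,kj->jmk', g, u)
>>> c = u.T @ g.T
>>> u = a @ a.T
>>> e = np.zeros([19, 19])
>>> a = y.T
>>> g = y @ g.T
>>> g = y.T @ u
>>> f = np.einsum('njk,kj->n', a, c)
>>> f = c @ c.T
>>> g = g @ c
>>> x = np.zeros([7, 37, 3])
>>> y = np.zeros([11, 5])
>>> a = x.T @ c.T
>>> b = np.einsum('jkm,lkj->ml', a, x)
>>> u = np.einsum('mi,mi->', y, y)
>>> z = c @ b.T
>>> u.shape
()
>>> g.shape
(3, 7, 7)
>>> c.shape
(5, 7)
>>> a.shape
(3, 37, 5)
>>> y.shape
(11, 5)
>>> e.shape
(19, 19)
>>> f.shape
(5, 5)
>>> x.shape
(7, 37, 3)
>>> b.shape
(5, 7)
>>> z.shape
(5, 5)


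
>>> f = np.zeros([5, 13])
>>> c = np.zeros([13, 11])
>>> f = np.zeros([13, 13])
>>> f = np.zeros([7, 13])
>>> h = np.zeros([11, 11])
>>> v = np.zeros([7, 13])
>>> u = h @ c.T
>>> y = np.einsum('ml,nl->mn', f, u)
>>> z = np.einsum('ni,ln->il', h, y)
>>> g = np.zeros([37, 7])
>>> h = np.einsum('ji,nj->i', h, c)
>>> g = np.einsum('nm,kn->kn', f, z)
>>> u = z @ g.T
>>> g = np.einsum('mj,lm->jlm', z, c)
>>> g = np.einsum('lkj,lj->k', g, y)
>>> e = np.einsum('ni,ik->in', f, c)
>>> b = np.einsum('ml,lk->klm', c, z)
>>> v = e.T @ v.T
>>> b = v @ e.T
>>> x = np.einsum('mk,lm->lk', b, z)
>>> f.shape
(7, 13)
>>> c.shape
(13, 11)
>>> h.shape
(11,)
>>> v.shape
(7, 7)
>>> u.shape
(11, 11)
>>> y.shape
(7, 11)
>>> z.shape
(11, 7)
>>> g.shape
(13,)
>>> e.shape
(13, 7)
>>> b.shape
(7, 13)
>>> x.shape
(11, 13)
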